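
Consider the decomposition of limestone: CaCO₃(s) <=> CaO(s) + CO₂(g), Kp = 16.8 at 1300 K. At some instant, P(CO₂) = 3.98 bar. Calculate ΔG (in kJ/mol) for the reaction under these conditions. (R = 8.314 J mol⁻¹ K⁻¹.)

(CaCO₃, CaO are pure solids — omitted from Qp.)
Qp = P(CO₂) = 3.98
ΔG = RT ln(Qp/Kp) = (8.314 J mol⁻¹ K⁻¹)(1300 K) × ln(3.98/16.8)
   = (10.81 kJ/mol)(-1.440) = -15.6 kJ/mol
ΔG < 0, so the forward reaction is spontaneous (proceeds forward).

ΔG = -15.6 kJ/mol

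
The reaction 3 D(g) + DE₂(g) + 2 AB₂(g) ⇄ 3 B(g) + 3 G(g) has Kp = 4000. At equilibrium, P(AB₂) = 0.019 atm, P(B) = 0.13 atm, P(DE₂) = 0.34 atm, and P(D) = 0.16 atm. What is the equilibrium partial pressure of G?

At equilibrium, Kp = P(B)³·P(G)³ / (P(D)³·P(DE₂)·P(AB₂)²) = 4000.
(0.13)³·(P(G))³ / ((0.16)³·(0.34)·(0.019)²) = 4000
P(G)³ = 0.915 ⇒ P(G) = 0.97 atm

P(G) = 0.97 atm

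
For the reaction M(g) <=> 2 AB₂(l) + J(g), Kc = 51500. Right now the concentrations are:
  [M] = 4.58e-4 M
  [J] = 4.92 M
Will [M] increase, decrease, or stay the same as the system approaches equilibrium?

decrease

(AB₂ is a pure liquid — omitted from Qc.)
Qc = [J] / [M] = (4.92) / (4.58e-4) = 10700
Qc = 10700 < Kc = 51500: net forward reaction.
M is a reactant, so it decreases.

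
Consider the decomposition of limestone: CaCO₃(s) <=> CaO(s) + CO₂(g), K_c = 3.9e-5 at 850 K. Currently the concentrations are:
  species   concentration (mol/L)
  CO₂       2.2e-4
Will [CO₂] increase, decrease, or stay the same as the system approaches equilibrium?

decrease

(CaCO₃, CaO are pure solids — omitted from Q_c.)
Q_c = [CO₂] = 2.2e-4
Q_c = 2.2e-4 > K_c = 3.9e-5: net reverse reaction.
CO₂ is a product, so it decreases.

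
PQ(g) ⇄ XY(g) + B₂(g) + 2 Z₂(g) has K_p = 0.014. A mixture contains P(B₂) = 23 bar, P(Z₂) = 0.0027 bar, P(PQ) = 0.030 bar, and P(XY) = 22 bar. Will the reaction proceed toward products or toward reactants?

Q_p = P(XY)·P(B₂)·P(Z₂)² / P(PQ) = (22)·(23)·(0.0027)² / (0.030) = 0.12
Q_p = 0.12 > K_p = 0.014, so the reverse reaction proceeds.

toward reactants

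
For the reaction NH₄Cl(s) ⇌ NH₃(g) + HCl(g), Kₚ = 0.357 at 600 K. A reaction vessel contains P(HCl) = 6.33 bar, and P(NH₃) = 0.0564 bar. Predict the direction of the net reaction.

(NH₄Cl is a pure solid — omitted from Qₚ.)
Qₚ = P(NH₃)·P(HCl) = (0.0564)·(6.33) = 0.357
Qₚ = 0.357 = Kₚ, so the system is already at equilibrium.

at equilibrium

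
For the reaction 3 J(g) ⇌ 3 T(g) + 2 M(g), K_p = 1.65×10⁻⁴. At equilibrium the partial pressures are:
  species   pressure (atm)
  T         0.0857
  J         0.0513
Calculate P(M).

P(M) = 0.00595 atm

At equilibrium, K_p = P(T)³·P(M)² / P(J)³ = 1.65×10⁻⁴.
(0.0857)³·(P(M))² / (0.0513)³ = 1.65×10⁻⁴
P(M)² = 3.54×10⁻⁵ ⇒ P(M) = 0.00595 atm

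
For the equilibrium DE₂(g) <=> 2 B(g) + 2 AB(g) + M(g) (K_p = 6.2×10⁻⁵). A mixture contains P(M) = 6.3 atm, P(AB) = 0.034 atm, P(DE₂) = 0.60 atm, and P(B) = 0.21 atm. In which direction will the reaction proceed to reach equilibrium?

to the left

Q_p = P(B)²·P(AB)²·P(M) / P(DE₂) = (0.21)²·(0.034)²·(6.3) / (0.60) = 5.4×10⁻⁴
Q_p = 5.4×10⁻⁴ > K_p = 6.2×10⁻⁵, so the reverse reaction proceeds.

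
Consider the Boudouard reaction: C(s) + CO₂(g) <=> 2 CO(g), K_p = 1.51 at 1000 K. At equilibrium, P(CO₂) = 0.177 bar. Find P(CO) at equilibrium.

P(CO) = 0.517 bar

(C is a pure solid — omitted from K_p.)
At equilibrium, K_p = P(CO)² / P(CO₂) = 1.51.
(P(CO))² / (0.177) = 1.51
P(CO)² = 0.267 ⇒ P(CO) = 0.517 bar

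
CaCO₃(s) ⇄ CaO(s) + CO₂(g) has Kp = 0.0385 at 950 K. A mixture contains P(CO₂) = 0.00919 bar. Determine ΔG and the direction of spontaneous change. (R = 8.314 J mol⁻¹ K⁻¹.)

ΔG = -11.3 kJ/mol; the forward reaction is spontaneous

(CaCO₃, CaO are pure solids — omitted from Qp.)
Qp = P(CO₂) = 0.00919
ΔG = RT ln(Qp/Kp) = (8.314 J mol⁻¹ K⁻¹)(950 K) × ln(0.00919/0.0385)
   = (7.898 kJ/mol)(-1.433) = -11.3 kJ/mol
ΔG < 0, so the forward reaction is spontaneous (proceeds forward).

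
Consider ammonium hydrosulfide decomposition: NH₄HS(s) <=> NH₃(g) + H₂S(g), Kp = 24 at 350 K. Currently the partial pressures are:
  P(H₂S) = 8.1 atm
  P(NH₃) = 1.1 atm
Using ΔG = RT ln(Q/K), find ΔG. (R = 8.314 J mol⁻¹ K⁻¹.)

ΔG = -2.88 kJ/mol

(NH₄HS is a pure solid — omitted from Qp.)
Qp = P(NH₃)·P(H₂S) = (1.1)·(8.1) = 8.91
ΔG = RT ln(Qp/Kp) = (8.314 J mol⁻¹ K⁻¹)(350 K) × ln(8.91/24)
   = (2.910 kJ/mol)(-0.9909) = -2.88 kJ/mol
ΔG < 0, so the forward reaction is spontaneous (proceeds forward).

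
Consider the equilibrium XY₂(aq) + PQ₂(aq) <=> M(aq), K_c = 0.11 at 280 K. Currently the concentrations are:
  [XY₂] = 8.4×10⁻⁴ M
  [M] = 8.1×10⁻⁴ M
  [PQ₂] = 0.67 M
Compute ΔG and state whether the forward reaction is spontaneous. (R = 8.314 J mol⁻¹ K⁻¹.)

Q_c = [M] / ([XY₂]·[PQ₂]) = (8.1×10⁻⁴) / ((8.4×10⁻⁴)·(0.67)) = 1.44
ΔG = RT ln(Q_c/K_c) = (8.314 J mol⁻¹ K⁻¹)(280 K) × ln(1.44/0.11)
   = (2.328 kJ/mol)(2.572) = 5.99 kJ/mol
ΔG > 0, so the forward reaction is non-spontaneous (proceeds in reverse).

ΔG = 5.99 kJ/mol; the forward reaction is non-spontaneous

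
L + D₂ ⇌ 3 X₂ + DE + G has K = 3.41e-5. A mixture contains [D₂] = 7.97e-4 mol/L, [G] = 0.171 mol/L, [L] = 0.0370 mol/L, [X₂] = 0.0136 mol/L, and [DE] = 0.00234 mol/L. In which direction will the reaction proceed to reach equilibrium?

neither direction; the system is at equilibrium

Q = [X₂]³·[DE]·[G] / ([L]·[D₂]) = (0.0136)³·(0.00234)·(0.171) / ((0.0370)·(7.97e-4)) = 3.41e-5
Q = 3.41e-5 = K, so the system is already at equilibrium.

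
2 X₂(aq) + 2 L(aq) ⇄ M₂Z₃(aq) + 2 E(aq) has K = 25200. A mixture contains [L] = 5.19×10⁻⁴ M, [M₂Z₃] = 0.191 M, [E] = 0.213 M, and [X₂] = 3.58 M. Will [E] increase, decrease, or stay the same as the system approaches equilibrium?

increase

Q = [M₂Z₃]·[E]² / ([X₂]²·[L]²) = (0.191)·(0.213)² / ((3.58)²·(5.19×10⁻⁴)²) = 2510
Q = 2510 < K = 25200: net forward reaction.
E is a product, so it increases.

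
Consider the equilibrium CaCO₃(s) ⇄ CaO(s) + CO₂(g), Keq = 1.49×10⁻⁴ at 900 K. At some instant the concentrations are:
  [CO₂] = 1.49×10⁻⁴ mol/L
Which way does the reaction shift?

at equilibrium

(CaCO₃, CaO are pure solids — omitted from Q.)
Q = [CO₂] = 1.49×10⁻⁴
Q = 1.49×10⁻⁴ = Keq, so the system is already at equilibrium.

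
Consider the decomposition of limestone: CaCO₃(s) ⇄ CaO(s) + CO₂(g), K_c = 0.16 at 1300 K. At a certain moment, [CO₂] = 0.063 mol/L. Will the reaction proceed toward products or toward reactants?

toward products

(CaCO₃, CaO are pure solids — omitted from Q_c.)
Q_c = [CO₂] = 0.063
Q_c = 0.063 < K_c = 0.16, so the forward reaction proceeds.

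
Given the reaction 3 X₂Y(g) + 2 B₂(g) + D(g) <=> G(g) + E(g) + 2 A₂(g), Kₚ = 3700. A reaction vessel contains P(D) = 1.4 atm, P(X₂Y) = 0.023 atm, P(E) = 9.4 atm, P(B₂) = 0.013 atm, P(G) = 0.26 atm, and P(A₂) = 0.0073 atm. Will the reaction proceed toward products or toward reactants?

Qₚ = P(G)·P(E)·P(A₂)² / (P(X₂Y)³·P(B₂)²·P(D)) = (0.26)·(9.4)·(0.0073)² / ((0.023)³·(0.013)²·(1.4)) = 45000
Qₚ = 45000 > Kₚ = 3700, so the reverse reaction proceeds.

toward reactants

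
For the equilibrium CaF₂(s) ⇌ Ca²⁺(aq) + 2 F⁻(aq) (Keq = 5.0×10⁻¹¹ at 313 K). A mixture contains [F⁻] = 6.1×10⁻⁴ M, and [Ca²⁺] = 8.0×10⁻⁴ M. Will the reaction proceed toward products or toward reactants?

(CaF₂ is a pure solid — omitted from Q.)
Q = [Ca²⁺]·[F⁻]² = (8.0×10⁻⁴)·(6.1×10⁻⁴)² = 3.0×10⁻¹⁰
Q = 3.0×10⁻¹⁰ > Keq = 5.0×10⁻¹¹, so the reverse reaction proceeds.

toward reactants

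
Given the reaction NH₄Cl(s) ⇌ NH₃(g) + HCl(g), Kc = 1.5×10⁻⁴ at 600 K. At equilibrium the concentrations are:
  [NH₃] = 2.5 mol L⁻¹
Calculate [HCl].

[HCl] = 6.0×10⁻⁵ mol L⁻¹

(NH₄Cl is a pure solid — omitted from Kc.)
At equilibrium, Kc = [NH₃]·[HCl] = 1.5×10⁻⁴.
(2.5)·([HCl]) = 1.5×10⁻⁴
[HCl] = 6.00×10⁻⁵ = 6.0×10⁻⁵ mol L⁻¹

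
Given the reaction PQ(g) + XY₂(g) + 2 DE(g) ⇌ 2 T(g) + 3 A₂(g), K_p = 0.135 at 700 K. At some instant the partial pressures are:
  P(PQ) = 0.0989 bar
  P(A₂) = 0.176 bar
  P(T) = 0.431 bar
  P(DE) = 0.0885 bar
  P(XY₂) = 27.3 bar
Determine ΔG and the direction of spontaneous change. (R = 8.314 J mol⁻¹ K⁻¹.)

ΔG = -6.03 kJ/mol; the forward reaction is spontaneous

Q_p = P(T)²·P(A₂)³ / (P(PQ)·P(XY₂)·P(DE)²) = (0.431)²·(0.176)³ / ((0.0989)·(27.3)·(0.0885)²) = 0.0479
ΔG = RT ln(Q_p/K_p) = (8.314 J mol⁻¹ K⁻¹)(700 K) × ln(0.0479/0.135)
   = (5.820 kJ/mol)(-1.036) = -6.03 kJ/mol
ΔG < 0, so the forward reaction is spontaneous (proceeds forward).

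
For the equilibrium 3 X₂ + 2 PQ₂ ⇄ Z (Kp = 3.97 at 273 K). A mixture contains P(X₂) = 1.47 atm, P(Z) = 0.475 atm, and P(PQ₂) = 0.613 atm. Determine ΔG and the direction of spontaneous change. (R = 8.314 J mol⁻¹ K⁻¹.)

ΔG = -5.22 kJ/mol; the forward reaction is spontaneous

Qp = P(Z) / (P(X₂)³·P(PQ₂)²) = (0.475) / ((1.47)³·(0.613)²) = 0.398
ΔG = RT ln(Qp/Kp) = (8.314 J mol⁻¹ K⁻¹)(273 K) × ln(0.398/3.97)
   = (2.270 kJ/mol)(-2.300) = -5.22 kJ/mol
ΔG < 0, so the forward reaction is spontaneous (proceeds forward).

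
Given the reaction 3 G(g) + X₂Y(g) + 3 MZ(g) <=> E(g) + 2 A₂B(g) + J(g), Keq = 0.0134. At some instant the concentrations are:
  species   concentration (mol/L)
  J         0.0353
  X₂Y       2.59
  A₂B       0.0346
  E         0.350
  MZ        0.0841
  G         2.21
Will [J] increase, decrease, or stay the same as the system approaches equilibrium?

increase

Q = [E]·[A₂B]²·[J] / ([G]³·[X₂Y]·[MZ]³) = (0.350)·(0.0346)²·(0.0353) / ((2.21)³·(2.59)·(0.0841)³) = 8.89×10⁻⁴
Q = 8.89×10⁻⁴ < Keq = 0.0134: net forward reaction.
J is a product, so it increases.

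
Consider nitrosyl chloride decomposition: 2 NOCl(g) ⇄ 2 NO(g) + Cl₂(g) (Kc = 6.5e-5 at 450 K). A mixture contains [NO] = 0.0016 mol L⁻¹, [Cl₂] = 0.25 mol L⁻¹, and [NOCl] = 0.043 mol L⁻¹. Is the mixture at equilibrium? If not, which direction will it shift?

no; Q > K, reaction proceeds in reverse

Qc = [NO]²·[Cl₂] / [NOCl]² = (0.0016)²·(0.25) / (0.043)² = 3.5e-4
Qc = 3.5e-4 > Kc = 6.5e-5: net reverse reaction.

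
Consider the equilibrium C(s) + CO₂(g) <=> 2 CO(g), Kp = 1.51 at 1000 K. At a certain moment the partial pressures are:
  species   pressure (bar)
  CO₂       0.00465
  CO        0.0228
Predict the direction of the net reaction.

(C is a pure solid — omitted from Qp.)
Qp = P(CO)² / P(CO₂) = (0.0228)² / (0.00465) = 0.112
Qp = 0.112 < Kp = 1.51, so the forward reaction proceeds.

forward (toward products)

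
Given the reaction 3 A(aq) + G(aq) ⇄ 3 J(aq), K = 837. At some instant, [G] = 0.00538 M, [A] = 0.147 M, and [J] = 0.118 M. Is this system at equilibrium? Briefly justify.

no; Q < K, reaction proceeds forward

Q = [J]³ / ([A]³·[G]) = (0.118)³ / ((0.147)³·(0.00538)) = 96.1
Q = 96.1 < K = 837: net forward reaction.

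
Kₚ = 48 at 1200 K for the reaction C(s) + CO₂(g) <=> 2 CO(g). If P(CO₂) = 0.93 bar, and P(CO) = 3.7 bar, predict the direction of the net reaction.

in the forward direction

(C is a pure solid — omitted from Qₚ.)
Qₚ = P(CO)² / P(CO₂) = (3.7)² / (0.93) = 15
Qₚ = 15 < Kₚ = 48, so the forward reaction proceeds.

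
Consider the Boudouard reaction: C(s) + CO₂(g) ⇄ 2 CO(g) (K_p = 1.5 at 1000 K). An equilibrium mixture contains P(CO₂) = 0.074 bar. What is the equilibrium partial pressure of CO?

P(CO) = 0.33 bar

(C is a pure solid — omitted from K_p.)
At equilibrium, K_p = P(CO)² / P(CO₂) = 1.5.
(P(CO))² / (0.074) = 1.5
P(CO)² = 0.111 ⇒ P(CO) = 0.33 bar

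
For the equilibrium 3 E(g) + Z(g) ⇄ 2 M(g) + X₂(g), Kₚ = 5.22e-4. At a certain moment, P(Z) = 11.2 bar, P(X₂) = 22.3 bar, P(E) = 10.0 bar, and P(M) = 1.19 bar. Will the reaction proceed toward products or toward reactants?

in the reverse direction

Qₚ = P(M)²·P(X₂) / (P(E)³·P(Z)) = (1.19)²·(22.3) / ((10.0)³·(11.2)) = 0.00282
Qₚ = 0.00282 > Kₚ = 5.22e-4, so the reverse reaction proceeds.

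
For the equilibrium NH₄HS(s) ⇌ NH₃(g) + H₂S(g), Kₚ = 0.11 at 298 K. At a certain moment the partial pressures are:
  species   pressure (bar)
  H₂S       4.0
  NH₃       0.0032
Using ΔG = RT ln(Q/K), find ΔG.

ΔG = -5.33 kJ/mol

(NH₄HS is a pure solid — omitted from Qₚ.)
Qₚ = P(NH₃)·P(H₂S) = (0.0032)·(4.0) = 0.0128
ΔG = RT ln(Qₚ/Kₚ) = (8.314 J mol⁻¹ K⁻¹)(298 K) × ln(0.0128/0.11)
   = (2.478 kJ/mol)(-2.151) = -5.33 kJ/mol
ΔG < 0, so the forward reaction is spontaneous (proceeds forward).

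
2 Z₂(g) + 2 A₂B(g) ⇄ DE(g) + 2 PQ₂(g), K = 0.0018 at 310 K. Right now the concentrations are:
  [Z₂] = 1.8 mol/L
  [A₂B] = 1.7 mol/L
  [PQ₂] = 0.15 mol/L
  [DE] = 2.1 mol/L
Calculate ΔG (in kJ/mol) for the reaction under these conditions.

Q = [DE]·[PQ₂]² / ([Z₂]²·[A₂B]²) = (2.1)·(0.15)² / ((1.8)²·(1.7)²) = 0.00505
ΔG = RT ln(Q/K) = (8.314 J mol⁻¹ K⁻¹)(310 K) × ln(0.00505/0.0018)
   = (2.577 kJ/mol)(1.032) = 2.66 kJ/mol
ΔG > 0, so the forward reaction is non-spontaneous (proceeds in reverse).

ΔG = 2.66 kJ/mol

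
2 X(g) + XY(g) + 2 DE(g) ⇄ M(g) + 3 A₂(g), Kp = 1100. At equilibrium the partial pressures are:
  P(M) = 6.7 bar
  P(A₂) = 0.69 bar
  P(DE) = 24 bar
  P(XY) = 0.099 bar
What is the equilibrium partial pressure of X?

P(X) = 0.0059 bar

At equilibrium, Kp = P(M)·P(A₂)³ / (P(X)²·P(XY)·P(DE)²) = 1100.
(6.7)·(0.69)³ / ((P(X))²·(0.099)·(24)²) = 1100
P(X)² = 3.51×10⁻⁵ ⇒ P(X) = 0.0059 bar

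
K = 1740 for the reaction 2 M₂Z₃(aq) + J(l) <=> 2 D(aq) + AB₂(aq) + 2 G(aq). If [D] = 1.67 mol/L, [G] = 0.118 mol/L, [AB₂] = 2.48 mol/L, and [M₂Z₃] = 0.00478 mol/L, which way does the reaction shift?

reverse (toward reactants)

(J is a pure liquid — omitted from Q.)
Q = [D]²·[AB₂]·[G]² / [M₂Z₃]² = (1.67)²·(2.48)·(0.118)² / (0.00478)² = 4210
Q = 4210 > K = 1740, so the reverse reaction proceeds.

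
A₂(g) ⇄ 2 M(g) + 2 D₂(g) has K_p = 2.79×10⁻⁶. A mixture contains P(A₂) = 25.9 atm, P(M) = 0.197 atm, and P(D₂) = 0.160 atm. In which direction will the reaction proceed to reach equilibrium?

Q_p = P(M)²·P(D₂)² / P(A₂) = (0.197)²·(0.160)² / (25.9) = 3.84×10⁻⁵
Q_p = 3.84×10⁻⁵ > K_p = 2.79×10⁻⁶, so the reverse reaction proceeds.

reverse (toward reactants)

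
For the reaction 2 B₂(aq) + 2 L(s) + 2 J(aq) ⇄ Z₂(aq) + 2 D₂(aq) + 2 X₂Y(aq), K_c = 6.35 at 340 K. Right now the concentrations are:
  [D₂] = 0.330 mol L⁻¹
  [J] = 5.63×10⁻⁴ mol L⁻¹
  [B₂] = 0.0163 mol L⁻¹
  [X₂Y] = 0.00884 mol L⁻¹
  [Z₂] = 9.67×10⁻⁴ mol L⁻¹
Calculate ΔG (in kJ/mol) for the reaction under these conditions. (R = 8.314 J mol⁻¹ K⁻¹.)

ΔG = 7.73 kJ/mol

(L is a pure solid — omitted from Q_c.)
Q_c = [Z₂]·[D₂]²·[X₂Y]² / ([B₂]²·[J]²) = (9.67×10⁻⁴)·(0.330)²·(0.00884)² / ((0.0163)²·(5.63×10⁻⁴)²) = 97.7
ΔG = RT ln(Q_c/K_c) = (8.314 J mol⁻¹ K⁻¹)(340 K) × ln(97.7/6.35)
   = (2.827 kJ/mol)(2.733) = 7.73 kJ/mol
ΔG > 0, so the forward reaction is non-spontaneous (proceeds in reverse).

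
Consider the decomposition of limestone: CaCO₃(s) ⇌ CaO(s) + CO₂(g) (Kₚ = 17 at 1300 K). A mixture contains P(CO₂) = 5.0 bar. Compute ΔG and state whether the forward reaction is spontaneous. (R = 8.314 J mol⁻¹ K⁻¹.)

(CaCO₃, CaO are pure solids — omitted from Qₚ.)
Qₚ = P(CO₂) = 5.00
ΔG = RT ln(Qₚ/Kₚ) = (8.314 J mol⁻¹ K⁻¹)(1300 K) × ln(5.00/17)
   = (10.81 kJ/mol)(-1.224) = -13.2 kJ/mol
ΔG < 0, so the forward reaction is spontaneous (proceeds forward).

ΔG = -13.2 kJ/mol; the forward reaction is spontaneous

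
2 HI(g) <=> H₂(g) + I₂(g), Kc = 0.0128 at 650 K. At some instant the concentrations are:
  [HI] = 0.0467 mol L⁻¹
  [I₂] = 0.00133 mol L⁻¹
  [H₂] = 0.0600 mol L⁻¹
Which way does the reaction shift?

to the left

Qc = [H₂]·[I₂] / [HI]² = (0.0600)·(0.00133) / (0.0467)² = 0.0366
Qc = 0.0366 > Kc = 0.0128, so the reverse reaction proceeds.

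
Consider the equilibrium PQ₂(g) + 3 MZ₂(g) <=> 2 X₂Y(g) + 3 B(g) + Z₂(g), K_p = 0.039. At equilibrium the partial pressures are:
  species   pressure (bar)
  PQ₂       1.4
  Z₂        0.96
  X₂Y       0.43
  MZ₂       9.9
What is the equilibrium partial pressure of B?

At equilibrium, K_p = P(X₂Y)²·P(B)³·P(Z₂) / (P(PQ₂)·P(MZ₂)³) = 0.039.
(0.43)²·(P(B))³·(0.96) / ((1.4)·(9.9)³) = 0.039
P(B)³ = 298 ⇒ P(B) = 6.7 bar

P(B) = 6.7 bar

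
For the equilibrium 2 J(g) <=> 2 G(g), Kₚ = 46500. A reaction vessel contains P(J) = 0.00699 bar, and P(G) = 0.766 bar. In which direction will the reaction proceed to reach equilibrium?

forward (toward products)

Qₚ = P(G)² / P(J)² = (0.766)² / (0.00699)² = 12000
Qₚ = 12000 < Kₚ = 46500, so the forward reaction proceeds.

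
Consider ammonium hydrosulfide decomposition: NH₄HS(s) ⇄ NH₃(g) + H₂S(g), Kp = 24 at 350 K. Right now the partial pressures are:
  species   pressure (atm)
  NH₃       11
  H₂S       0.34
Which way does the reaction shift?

(NH₄HS is a pure solid — omitted from Qp.)
Qp = P(NH₃)·P(H₂S) = (11)·(0.34) = 3.7
Qp = 3.7 < Kp = 24, so the forward reaction proceeds.

toward products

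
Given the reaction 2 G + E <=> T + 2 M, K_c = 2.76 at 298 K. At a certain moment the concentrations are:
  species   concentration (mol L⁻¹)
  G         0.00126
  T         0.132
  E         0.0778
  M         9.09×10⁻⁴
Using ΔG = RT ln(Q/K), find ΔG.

Q_c = [T]·[M]² / ([G]²·[E]) = (0.132)·(9.09×10⁻⁴)² / ((0.00126)²·(0.0778)) = 0.883
ΔG = RT ln(Q_c/K_c) = (8.314 J mol⁻¹ K⁻¹)(298 K) × ln(0.883/2.76)
   = (2.478 kJ/mol)(-1.140) = -2.82 kJ/mol
ΔG < 0, so the forward reaction is spontaneous (proceeds forward).

ΔG = -2.82 kJ/mol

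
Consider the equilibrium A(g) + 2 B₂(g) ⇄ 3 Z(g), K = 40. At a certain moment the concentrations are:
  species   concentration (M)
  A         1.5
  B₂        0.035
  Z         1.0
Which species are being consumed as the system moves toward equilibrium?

Z (products)

Q = [Z]³ / ([A]·[B₂]²) = (1.0)³ / ((1.5)·(0.035)²) = 540
Q = 540 > K = 40: net reverse reaction.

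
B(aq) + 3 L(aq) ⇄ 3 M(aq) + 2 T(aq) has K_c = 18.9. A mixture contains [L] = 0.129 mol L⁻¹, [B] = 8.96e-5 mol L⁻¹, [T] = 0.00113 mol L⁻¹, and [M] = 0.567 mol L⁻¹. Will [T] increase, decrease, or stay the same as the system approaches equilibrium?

increase

Q_c = [M]³·[T]² / ([B]·[L]³) = (0.567)³·(0.00113)² / ((8.96e-5)·(0.129)³) = 1.21
Q_c = 1.21 < K_c = 18.9: net forward reaction.
T is a product, so it increases.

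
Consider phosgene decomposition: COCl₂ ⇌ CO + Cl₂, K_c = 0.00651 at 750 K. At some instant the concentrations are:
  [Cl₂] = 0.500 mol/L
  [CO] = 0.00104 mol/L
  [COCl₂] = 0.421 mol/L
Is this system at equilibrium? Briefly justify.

no; Q < K, reaction proceeds forward

Q_c = [CO]·[Cl₂] / [COCl₂] = (0.00104)·(0.500) / (0.421) = 0.00124
Q_c = 0.00124 < K_c = 0.00651: net forward reaction.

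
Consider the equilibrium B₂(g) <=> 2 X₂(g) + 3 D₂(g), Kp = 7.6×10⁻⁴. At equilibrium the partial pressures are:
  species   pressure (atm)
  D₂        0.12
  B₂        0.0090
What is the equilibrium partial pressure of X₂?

P(X₂) = 0.063 atm

At equilibrium, Kp = P(X₂)²·P(D₂)³ / P(B₂) = 7.6×10⁻⁴.
(P(X₂))²·(0.12)³ / (0.0090) = 7.6×10⁻⁴
P(X₂)² = 0.00396 ⇒ P(X₂) = 0.063 atm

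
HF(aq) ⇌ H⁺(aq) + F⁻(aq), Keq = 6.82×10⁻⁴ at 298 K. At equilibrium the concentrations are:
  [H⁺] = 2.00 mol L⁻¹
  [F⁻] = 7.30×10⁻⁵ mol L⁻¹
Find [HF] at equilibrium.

[HF] = 0.214 mol L⁻¹

At equilibrium, Keq = [H⁺]·[F⁻] / [HF] = 6.82×10⁻⁴.
(2.00)·(7.30×10⁻⁵) / ([HF]) = 6.82×10⁻⁴
[HF] = 0.214 mol L⁻¹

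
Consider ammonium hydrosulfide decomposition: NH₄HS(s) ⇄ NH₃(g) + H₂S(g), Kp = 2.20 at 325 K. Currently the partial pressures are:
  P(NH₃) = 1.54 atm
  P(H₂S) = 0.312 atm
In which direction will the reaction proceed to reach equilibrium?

forward (toward products)

(NH₄HS is a pure solid — omitted from Qp.)
Qp = P(NH₃)·P(H₂S) = (1.54)·(0.312) = 0.480
Qp = 0.480 < Kp = 2.20, so the forward reaction proceeds.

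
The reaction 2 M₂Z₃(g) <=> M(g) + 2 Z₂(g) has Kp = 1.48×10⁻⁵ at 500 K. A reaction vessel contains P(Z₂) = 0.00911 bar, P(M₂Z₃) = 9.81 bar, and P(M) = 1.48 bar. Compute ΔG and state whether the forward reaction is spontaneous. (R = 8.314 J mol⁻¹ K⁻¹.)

ΔG = -10.2 kJ/mol; the forward reaction is spontaneous

Qp = P(M)·P(Z₂)² / P(M₂Z₃)² = (1.48)·(0.00911)² / (9.81)² = 1.28×10⁻⁶
ΔG = RT ln(Qp/Kp) = (8.314 J mol⁻¹ K⁻¹)(500 K) × ln(1.28×10⁻⁶/1.48×10⁻⁵)
   = (4.157 kJ/mol)(-2.448) = -10.2 kJ/mol
ΔG < 0, so the forward reaction is spontaneous (proceeds forward).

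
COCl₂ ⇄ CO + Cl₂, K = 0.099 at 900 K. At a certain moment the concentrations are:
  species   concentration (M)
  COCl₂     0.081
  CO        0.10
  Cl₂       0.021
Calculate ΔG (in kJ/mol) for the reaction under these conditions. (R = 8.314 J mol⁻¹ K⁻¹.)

Q = [CO]·[Cl₂] / [COCl₂] = (0.10)·(0.021) / (0.081) = 0.0259
ΔG = RT ln(Q/K) = (8.314 J mol⁻¹ K⁻¹)(900 K) × ln(0.0259/0.099)
   = (7.483 kJ/mol)(-1.341) = -10.0 kJ/mol
ΔG < 0, so the forward reaction is spontaneous (proceeds forward).

ΔG = -10.0 kJ/mol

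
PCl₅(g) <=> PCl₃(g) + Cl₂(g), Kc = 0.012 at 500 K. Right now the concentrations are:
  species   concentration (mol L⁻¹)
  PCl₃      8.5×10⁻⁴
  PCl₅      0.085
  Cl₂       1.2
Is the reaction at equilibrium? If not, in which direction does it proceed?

Qc = [PCl₃]·[Cl₂] / [PCl₅] = (8.5×10⁻⁴)·(1.2) / (0.085) = 0.012
Qc = 0.012 = Kc, so the system is already at equilibrium.

neither direction; the system is at equilibrium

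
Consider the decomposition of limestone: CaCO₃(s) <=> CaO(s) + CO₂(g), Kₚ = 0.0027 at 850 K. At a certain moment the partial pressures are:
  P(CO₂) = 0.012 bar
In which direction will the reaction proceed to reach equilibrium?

(CaCO₃, CaO are pure solids — omitted from Qₚ.)
Qₚ = P(CO₂) = 0.012
Qₚ = 0.012 > Kₚ = 0.0027, so the reverse reaction proceeds.

reverse (toward reactants)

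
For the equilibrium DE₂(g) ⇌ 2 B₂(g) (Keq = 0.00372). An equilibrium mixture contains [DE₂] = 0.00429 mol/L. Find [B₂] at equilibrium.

[B₂] = 0.00399 mol/L

At equilibrium, Keq = [B₂]² / [DE₂] = 0.00372.
([B₂])² / (0.00429) = 0.00372
[B₂]² = 1.60×10⁻⁵ ⇒ [B₂] = 0.00399 mol/L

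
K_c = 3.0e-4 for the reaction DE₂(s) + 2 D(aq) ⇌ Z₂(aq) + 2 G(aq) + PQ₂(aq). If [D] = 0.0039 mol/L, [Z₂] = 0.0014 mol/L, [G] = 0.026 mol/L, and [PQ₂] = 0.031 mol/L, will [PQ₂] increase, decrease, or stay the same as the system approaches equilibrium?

(DE₂ is a pure solid — omitted from Q_c.)
Q_c = [Z₂]·[G]²·[PQ₂] / [D]² = (0.0014)·(0.026)²·(0.031) / (0.0039)² = 0.0019
Q_c = 0.0019 > K_c = 3.0e-4: net reverse reaction.
PQ₂ is a product, so it decreases.

decrease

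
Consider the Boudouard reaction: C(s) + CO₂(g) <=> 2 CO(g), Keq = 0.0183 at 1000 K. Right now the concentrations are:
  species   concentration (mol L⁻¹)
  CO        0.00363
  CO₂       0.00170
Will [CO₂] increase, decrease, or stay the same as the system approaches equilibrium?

(C is a pure solid — omitted from Q.)
Q = [CO]² / [CO₂] = (0.00363)² / (0.00170) = 0.00775
Q = 0.00775 < Keq = 0.0183: net forward reaction.
CO₂ is a reactant, so it decreases.

decrease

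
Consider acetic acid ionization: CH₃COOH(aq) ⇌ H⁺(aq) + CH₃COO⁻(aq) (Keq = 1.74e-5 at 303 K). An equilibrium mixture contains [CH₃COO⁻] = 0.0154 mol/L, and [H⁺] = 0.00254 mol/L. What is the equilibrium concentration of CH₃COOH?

[CH₃COOH] = 2.25 mol/L

At equilibrium, Keq = [H⁺]·[CH₃COO⁻] / [CH₃COOH] = 1.74e-5.
(0.00254)·(0.0154) / ([CH₃COOH]) = 1.74e-5
[CH₃COOH] = 2.25 mol/L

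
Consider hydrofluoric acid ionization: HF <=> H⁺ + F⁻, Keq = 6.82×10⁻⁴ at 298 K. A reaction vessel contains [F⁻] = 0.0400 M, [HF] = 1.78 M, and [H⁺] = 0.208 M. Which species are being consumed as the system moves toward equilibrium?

Q = [H⁺]·[F⁻] / [HF] = (0.208)·(0.0400) / (1.78) = 0.00467
Q = 0.00467 > Keq = 6.82×10⁻⁴: net reverse reaction.

H⁺, F⁻ (products)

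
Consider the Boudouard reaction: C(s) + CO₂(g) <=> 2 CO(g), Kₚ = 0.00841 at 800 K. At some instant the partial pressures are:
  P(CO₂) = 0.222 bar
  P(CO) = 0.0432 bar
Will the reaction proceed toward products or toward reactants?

neither direction; the system is at equilibrium

(C is a pure solid — omitted from Qₚ.)
Qₚ = P(CO)² / P(CO₂) = (0.0432)² / (0.222) = 0.00841
Qₚ = 0.00841 = Kₚ, so the system is already at equilibrium.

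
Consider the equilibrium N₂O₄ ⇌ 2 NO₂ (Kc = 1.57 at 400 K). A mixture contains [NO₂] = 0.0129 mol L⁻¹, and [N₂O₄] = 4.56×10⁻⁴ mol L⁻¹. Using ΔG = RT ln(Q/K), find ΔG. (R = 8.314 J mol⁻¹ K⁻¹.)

Qc = [NO₂]² / [N₂O₄] = (0.0129)² / (4.56×10⁻⁴) = 0.365
ΔG = RT ln(Qc/Kc) = (8.314 J mol⁻¹ K⁻¹)(400 K) × ln(0.365/1.57)
   = (3.326 kJ/mol)(-1.459) = -4.85 kJ/mol
ΔG < 0, so the forward reaction is spontaneous (proceeds forward).

ΔG = -4.85 kJ/mol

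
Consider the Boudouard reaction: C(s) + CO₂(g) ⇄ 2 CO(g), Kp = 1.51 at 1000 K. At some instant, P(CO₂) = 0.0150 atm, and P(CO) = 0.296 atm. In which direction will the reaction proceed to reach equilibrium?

(C is a pure solid — omitted from Qp.)
Qp = P(CO)² / P(CO₂) = (0.296)² / (0.0150) = 5.84
Qp = 5.84 > Kp = 1.51, so the reverse reaction proceeds.

reverse (toward reactants)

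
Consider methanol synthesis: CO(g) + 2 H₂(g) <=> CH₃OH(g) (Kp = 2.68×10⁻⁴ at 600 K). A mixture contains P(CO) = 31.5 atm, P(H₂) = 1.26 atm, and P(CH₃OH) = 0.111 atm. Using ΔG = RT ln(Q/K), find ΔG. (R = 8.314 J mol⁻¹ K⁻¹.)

Qp = P(CH₃OH) / (P(CO)·P(H₂)²) = (0.111) / ((31.5)·(1.26)²) = 0.00222
ΔG = RT ln(Qp/Kp) = (8.314 J mol⁻¹ K⁻¹)(600 K) × ln(0.00222/2.68×10⁻⁴)
   = (4.988 kJ/mol)(2.114) = 10.5 kJ/mol
ΔG > 0, so the forward reaction is non-spontaneous (proceeds in reverse).

ΔG = 10.5 kJ/mol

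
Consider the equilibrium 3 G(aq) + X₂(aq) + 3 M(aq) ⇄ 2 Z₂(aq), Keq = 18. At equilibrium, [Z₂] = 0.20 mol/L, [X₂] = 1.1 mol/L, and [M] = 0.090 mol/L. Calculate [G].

[G] = 1.4 mol/L

At equilibrium, Keq = [Z₂]² / ([G]³·[X₂]·[M]³) = 18.
(0.20)² / (([G])³·(1.1)·(0.090)³) = 18
[G]³ = 2.77 ⇒ [G] = 1.4 mol/L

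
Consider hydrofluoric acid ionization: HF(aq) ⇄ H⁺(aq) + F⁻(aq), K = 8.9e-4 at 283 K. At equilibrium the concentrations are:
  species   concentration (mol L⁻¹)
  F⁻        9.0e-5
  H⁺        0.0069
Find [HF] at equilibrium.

[HF] = 7.0e-4 mol L⁻¹

At equilibrium, K = [H⁺]·[F⁻] / [HF] = 8.9e-4.
(0.0069)·(9.0e-5) / ([HF]) = 8.9e-4
[HF] = 6.98e-4 = 7.0e-4 mol L⁻¹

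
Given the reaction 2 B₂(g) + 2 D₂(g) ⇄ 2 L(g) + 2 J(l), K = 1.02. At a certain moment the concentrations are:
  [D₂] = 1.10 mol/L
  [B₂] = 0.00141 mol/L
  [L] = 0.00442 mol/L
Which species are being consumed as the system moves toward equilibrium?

L, J (products)

(J is a pure liquid — omitted from Q.)
Q = [L]² / ([B₂]²·[D₂]²) = (0.00442)² / ((0.00141)²·(1.10)²) = 8.12
Q = 8.12 > K = 1.02: net reverse reaction.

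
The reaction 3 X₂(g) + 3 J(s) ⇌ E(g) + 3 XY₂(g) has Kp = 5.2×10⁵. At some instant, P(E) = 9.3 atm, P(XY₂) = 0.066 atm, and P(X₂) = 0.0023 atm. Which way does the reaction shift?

toward products

(J is a pure solid — omitted from Qp.)
Qp = P(E)·P(XY₂)³ / P(X₂)³ = (9.3)·(0.066)³ / (0.0023)³ = 2.2×10⁵
Qp = 2.2×10⁵ < Kp = 5.2×10⁵, so the forward reaction proceeds.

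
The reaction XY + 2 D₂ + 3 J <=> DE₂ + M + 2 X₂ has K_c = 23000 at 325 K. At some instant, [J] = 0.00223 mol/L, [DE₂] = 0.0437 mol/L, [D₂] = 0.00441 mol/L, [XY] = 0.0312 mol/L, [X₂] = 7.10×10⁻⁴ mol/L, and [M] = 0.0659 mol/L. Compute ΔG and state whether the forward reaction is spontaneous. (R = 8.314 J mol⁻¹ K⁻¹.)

Q_c = [DE₂]·[M]·[X₂]² / ([XY]·[D₂]²·[J]³) = (0.0437)·(0.0659)·(7.10×10⁻⁴)² / ((0.0312)·(0.00441)²·(0.00223)³) = 2.16×10⁵
ΔG = RT ln(Q_c/K_c) = (8.314 J mol⁻¹ K⁻¹)(325 K) × ln(2.16×10⁵/23000)
   = (2.702 kJ/mol)(2.240) = 6.05 kJ/mol
ΔG > 0, so the forward reaction is non-spontaneous (proceeds in reverse).

ΔG = 6.05 kJ/mol; the forward reaction is non-spontaneous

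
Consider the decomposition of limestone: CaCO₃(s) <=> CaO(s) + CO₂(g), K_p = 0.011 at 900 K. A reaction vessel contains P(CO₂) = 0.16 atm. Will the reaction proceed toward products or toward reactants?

to the left

(CaCO₃, CaO are pure solids — omitted from Q_p.)
Q_p = P(CO₂) = 0.16
Q_p = 0.16 > K_p = 0.011, so the reverse reaction proceeds.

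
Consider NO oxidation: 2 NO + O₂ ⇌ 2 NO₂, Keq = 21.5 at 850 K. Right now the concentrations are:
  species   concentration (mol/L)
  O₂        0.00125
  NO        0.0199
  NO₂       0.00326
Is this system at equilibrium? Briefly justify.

Q = [NO₂]² / ([NO]²·[O₂]) = (0.00326)² / ((0.0199)²·(0.00125)) = 21.5
Q = 21.5 = Keq; the system is at equilibrium.

yes, at equilibrium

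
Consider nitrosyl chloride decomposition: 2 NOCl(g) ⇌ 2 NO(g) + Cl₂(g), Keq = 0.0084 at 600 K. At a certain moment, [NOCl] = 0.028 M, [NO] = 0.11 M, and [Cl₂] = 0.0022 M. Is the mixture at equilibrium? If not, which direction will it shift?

Q = [NO]²·[Cl₂] / [NOCl]² = (0.11)²·(0.0022) / (0.028)² = 0.034
Q = 0.034 > Keq = 0.0084: net reverse reaction.

no; Q > K, reaction proceeds in reverse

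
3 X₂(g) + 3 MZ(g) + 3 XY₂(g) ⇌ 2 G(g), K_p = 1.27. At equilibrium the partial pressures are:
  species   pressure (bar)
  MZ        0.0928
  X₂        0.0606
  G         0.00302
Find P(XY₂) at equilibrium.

At equilibrium, K_p = P(G)² / (P(X₂)³·P(MZ)³·P(XY₂)³) = 1.27.
(0.00302)² / ((0.0606)³·(0.0928)³·(P(XY₂))³) = 1.27
P(XY₂)³ = 40.4 ⇒ P(XY₂) = 3.43 bar

P(XY₂) = 3.43 bar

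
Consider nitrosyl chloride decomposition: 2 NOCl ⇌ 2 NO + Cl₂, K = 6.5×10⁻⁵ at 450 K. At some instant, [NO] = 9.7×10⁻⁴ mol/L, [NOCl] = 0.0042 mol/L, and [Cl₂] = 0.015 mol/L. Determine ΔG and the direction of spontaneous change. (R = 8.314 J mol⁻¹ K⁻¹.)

Q = [NO]²·[Cl₂] / [NOCl]² = (9.7×10⁻⁴)²·(0.015) / (0.0042)² = 8.00×10⁻⁴
ΔG = RT ln(Q/K) = (8.314 J mol⁻¹ K⁻¹)(450 K) × ln(8.00×10⁻⁴/6.5×10⁻⁵)
   = (3.741 kJ/mol)(2.510) = 9.39 kJ/mol
ΔG > 0, so the forward reaction is non-spontaneous (proceeds in reverse).

ΔG = 9.39 kJ/mol; the forward reaction is non-spontaneous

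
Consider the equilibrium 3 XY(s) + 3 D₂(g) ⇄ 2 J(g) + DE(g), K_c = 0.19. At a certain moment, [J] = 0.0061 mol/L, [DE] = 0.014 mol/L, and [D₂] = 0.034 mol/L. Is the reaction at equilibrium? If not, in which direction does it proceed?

to the right

(XY is a pure solid — omitted from Q_c.)
Q_c = [J]²·[DE] / [D₂]³ = (0.0061)²·(0.014) / (0.034)³ = 0.013
Q_c = 0.013 < K_c = 0.19, so the forward reaction proceeds.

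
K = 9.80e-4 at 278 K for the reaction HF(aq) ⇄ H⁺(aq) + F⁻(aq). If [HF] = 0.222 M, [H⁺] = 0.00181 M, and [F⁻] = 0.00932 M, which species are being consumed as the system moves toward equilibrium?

Q = [H⁺]·[F⁻] / [HF] = (0.00181)·(0.00932) / (0.222) = 7.60e-5
Q = 7.60e-5 < K = 9.80e-4: net forward reaction.

HF (reactants)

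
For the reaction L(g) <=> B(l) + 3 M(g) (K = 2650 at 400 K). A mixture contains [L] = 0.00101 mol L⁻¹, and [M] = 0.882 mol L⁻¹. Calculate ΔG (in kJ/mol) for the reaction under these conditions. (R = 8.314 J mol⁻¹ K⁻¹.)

ΔG = -4.53 kJ/mol

(B is a pure liquid — omitted from Q.)
Q = [M]³ / [L] = (0.882)³ / (0.00101) = 679
ΔG = RT ln(Q/K) = (8.314 J mol⁻¹ K⁻¹)(400 K) × ln(679/2650)
   = (3.326 kJ/mol)(-1.362) = -4.53 kJ/mol
ΔG < 0, so the forward reaction is spontaneous (proceeds forward).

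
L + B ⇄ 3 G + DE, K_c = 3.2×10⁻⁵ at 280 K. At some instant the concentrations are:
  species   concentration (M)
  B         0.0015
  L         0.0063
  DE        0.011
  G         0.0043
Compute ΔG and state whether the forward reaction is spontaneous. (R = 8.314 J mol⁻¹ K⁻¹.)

Q_c = [G]³·[DE] / ([L]·[B]) = (0.0043)³·(0.011) / ((0.0063)·(0.0015)) = 9.25×10⁻⁵
ΔG = RT ln(Q_c/K_c) = (8.314 J mol⁻¹ K⁻¹)(280 K) × ln(9.25×10⁻⁵/3.2×10⁻⁵)
   = (2.328 kJ/mol)(1.061) = 2.47 kJ/mol
ΔG > 0, so the forward reaction is non-spontaneous (proceeds in reverse).

ΔG = 2.47 kJ/mol; the forward reaction is non-spontaneous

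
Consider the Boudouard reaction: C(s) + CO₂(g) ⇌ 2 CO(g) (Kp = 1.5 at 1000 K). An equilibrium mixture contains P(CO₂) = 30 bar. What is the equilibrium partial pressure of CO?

P(CO) = 6.7 bar

(C is a pure solid — omitted from Kp.)
At equilibrium, Kp = P(CO)² / P(CO₂) = 1.5.
(P(CO))² / (30) = 1.5
P(CO)² = 45.0 ⇒ P(CO) = 6.7 bar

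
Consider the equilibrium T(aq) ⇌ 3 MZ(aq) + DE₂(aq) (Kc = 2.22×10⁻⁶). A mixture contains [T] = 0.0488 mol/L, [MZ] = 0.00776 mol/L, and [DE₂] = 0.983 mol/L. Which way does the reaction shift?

reverse (toward reactants)

Qc = [MZ]³·[DE₂] / [T] = (0.00776)³·(0.983) / (0.0488) = 9.41×10⁻⁶
Qc = 9.41×10⁻⁶ > Kc = 2.22×10⁻⁶, so the reverse reaction proceeds.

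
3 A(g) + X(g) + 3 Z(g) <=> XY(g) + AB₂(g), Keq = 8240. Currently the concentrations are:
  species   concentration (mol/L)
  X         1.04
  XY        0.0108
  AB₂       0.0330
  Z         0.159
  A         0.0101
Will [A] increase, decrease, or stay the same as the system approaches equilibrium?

increase

Q = [XY]·[AB₂] / ([A]³·[X]·[Z]³) = (0.0108)·(0.0330) / ((0.0101)³·(1.04)·(0.159)³) = 82700
Q = 82700 > Keq = 8240: net reverse reaction.
A is a reactant, so it increases.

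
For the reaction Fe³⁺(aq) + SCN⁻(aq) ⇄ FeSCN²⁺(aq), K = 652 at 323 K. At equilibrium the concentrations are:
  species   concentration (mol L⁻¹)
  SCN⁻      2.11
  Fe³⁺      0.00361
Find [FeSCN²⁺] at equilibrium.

[FeSCN²⁺] = 4.97 mol L⁻¹

At equilibrium, K = [FeSCN²⁺] / ([Fe³⁺]·[SCN⁻]) = 652.
([FeSCN²⁺]) / ((0.00361)·(2.11)) = 652
[FeSCN²⁺] = 4.97 mol L⁻¹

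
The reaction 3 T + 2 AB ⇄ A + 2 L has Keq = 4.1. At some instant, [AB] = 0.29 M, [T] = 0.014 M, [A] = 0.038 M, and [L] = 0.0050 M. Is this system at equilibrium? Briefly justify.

Q = [A]·[L]² / ([T]³·[AB]²) = (0.038)·(0.0050)² / ((0.014)³·(0.29)²) = 4.1
Q = 4.1 = Keq; the system is at equilibrium.

yes, at equilibrium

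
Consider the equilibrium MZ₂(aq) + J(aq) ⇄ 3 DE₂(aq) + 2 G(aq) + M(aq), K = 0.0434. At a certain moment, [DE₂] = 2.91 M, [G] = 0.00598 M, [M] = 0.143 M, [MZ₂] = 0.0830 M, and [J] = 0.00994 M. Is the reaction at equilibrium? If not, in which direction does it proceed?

reverse (toward reactants)

Q = [DE₂]³·[G]²·[M] / ([MZ₂]·[J]) = (2.91)³·(0.00598)²·(0.143) / ((0.0830)·(0.00994)) = 0.153
Q = 0.153 > K = 0.0434, so the reverse reaction proceeds.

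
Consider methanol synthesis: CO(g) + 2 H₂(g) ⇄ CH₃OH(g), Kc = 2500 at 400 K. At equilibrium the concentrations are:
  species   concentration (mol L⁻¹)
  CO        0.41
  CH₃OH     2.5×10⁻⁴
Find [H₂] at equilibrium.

At equilibrium, Kc = [CH₃OH] / ([CO]·[H₂]²) = 2500.
(2.5×10⁻⁴) / ((0.41)·([H₂])²) = 2500
[H₂]² = 2.44×10⁻⁷ ⇒ [H₂] = 4.9×10⁻⁴ mol L⁻¹

[H₂] = 4.9×10⁻⁴ mol L⁻¹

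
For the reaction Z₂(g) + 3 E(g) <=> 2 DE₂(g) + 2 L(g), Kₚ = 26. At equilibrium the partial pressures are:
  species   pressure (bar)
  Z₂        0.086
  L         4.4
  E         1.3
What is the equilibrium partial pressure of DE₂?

P(DE₂) = 0.50 bar

At equilibrium, Kₚ = P(DE₂)²·P(L)² / (P(Z₂)·P(E)³) = 26.
(P(DE₂))²·(4.4)² / ((0.086)·(1.3)³) = 26
P(DE₂)² = 0.254 ⇒ P(DE₂) = 0.50 bar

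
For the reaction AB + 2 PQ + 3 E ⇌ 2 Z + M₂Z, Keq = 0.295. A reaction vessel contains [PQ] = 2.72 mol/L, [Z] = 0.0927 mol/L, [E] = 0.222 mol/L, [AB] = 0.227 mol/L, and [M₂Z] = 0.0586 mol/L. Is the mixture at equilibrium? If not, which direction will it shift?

no; Q < K, reaction proceeds forward

Q = [Z]²·[M₂Z] / ([AB]·[PQ]²·[E]³) = (0.0927)²·(0.0586) / ((0.227)·(2.72)²·(0.222)³) = 0.0274
Q = 0.0274 < Keq = 0.295: net forward reaction.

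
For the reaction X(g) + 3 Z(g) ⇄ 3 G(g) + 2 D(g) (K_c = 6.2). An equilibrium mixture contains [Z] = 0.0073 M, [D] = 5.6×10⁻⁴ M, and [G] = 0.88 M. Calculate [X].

At equilibrium, K_c = [G]³·[D]² / ([X]·[Z]³) = 6.2.
(0.88)³·(5.6×10⁻⁴)² / (([X])·(0.0073)³) = 6.2
[X] = 0.0886 = 0.089 M

[X] = 0.089 M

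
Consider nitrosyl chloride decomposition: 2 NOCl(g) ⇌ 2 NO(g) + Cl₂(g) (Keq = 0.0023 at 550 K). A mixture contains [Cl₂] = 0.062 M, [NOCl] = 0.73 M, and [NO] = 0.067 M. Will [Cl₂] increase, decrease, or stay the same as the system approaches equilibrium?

Q = [NO]²·[Cl₂] / [NOCl]² = (0.067)²·(0.062) / (0.73)² = 5.2e-4
Q = 5.2e-4 < Keq = 0.0023: net forward reaction.
Cl₂ is a product, so it increases.

increase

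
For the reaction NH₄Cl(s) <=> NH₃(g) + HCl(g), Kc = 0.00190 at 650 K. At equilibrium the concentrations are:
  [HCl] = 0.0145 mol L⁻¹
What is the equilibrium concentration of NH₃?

(NH₄Cl is a pure solid — omitted from Kc.)
At equilibrium, Kc = [NH₃]·[HCl] = 0.00190.
([NH₃])·(0.0145) = 0.00190
[NH₃] = 0.131 mol L⁻¹

[NH₃] = 0.131 mol L⁻¹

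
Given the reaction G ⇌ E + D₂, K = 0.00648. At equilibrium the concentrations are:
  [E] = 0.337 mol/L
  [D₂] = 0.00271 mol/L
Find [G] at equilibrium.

At equilibrium, K = [E]·[D₂] / [G] = 0.00648.
(0.337)·(0.00271) / ([G]) = 0.00648
[G] = 0.141 mol/L

[G] = 0.141 mol/L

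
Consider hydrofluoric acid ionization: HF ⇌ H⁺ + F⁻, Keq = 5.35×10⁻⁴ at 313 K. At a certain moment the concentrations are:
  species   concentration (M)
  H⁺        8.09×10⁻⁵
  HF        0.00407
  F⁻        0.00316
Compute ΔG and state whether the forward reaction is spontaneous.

Q = [H⁺]·[F⁻] / [HF] = (8.09×10⁻⁵)·(0.00316) / (0.00407) = 6.28×10⁻⁵
ΔG = RT ln(Q/Keq) = (8.314 J mol⁻¹ K⁻¹)(313 K) × ln(6.28×10⁻⁵/5.35×10⁻⁴)
   = (2.602 kJ/mol)(-2.142) = -5.57 kJ/mol
ΔG < 0, so the forward reaction is spontaneous (proceeds forward).

ΔG = -5.57 kJ/mol; the forward reaction is spontaneous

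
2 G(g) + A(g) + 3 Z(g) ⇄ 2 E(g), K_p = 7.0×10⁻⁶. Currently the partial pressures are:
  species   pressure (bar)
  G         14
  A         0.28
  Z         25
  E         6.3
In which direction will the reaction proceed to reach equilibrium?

to the left

Q_p = P(E)² / (P(G)²·P(A)·P(Z)³) = (6.3)² / ((14)²·(0.28)·(25)³) = 4.6×10⁻⁵
Q_p = 4.6×10⁻⁵ > K_p = 7.0×10⁻⁶, so the reverse reaction proceeds.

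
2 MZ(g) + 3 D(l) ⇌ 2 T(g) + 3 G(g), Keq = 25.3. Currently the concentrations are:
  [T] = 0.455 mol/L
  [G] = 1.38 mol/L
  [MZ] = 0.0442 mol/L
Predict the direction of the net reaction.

(D is a pure liquid — omitted from Q.)
Q = [T]²·[G]³ / [MZ]² = (0.455)²·(1.38)³ / (0.0442)² = 278
Q = 278 > Keq = 25.3, so the reverse reaction proceeds.

toward reactants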